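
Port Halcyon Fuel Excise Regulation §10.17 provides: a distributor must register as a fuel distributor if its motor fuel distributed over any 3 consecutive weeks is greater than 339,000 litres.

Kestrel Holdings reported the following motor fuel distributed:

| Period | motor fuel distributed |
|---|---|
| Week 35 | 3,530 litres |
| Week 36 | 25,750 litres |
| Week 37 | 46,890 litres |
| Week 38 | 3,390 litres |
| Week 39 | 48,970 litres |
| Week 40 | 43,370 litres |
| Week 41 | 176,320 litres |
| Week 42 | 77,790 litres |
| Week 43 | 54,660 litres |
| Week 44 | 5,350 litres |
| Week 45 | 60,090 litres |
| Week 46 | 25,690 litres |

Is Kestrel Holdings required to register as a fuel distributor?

No

Week 35–Week 37: 3,530 litres + 25,750 litres + 46,890 litres = 76,170 litres (under)
Week 36–Week 38: 25,750 litres + 46,890 litres + 3,390 litres = 76,030 litres (under)
Week 37–Week 39: 46,890 litres + 3,390 litres + 48,970 litres = 99,250 litres (under)
Week 38–Week 40: 3,390 litres + 48,970 litres + 43,370 litres = 95,730 litres (under)
Week 39–Week 41: 48,970 litres + 43,370 litres + 176,320 litres = 268,660 litres (under)
Week 40–Week 42: 43,370 litres + 176,320 litres + 77,790 litres = 297,480 litres (under)
Week 41–Week 43: 176,320 litres + 77,790 litres + 54,660 litres = 308,770 litres (under)
Week 42–Week 44: 77,790 litres + 54,660 litres + 5,350 litres = 137,800 litres (under)
Week 43–Week 45: 54,660 litres + 5,350 litres + 60,090 litres = 120,100 litres (under)
Week 44–Week 46: 5,350 litres + 60,090 litres + 25,690 litres = 91,130 litres (under)
No window exceeds 339,000 litres.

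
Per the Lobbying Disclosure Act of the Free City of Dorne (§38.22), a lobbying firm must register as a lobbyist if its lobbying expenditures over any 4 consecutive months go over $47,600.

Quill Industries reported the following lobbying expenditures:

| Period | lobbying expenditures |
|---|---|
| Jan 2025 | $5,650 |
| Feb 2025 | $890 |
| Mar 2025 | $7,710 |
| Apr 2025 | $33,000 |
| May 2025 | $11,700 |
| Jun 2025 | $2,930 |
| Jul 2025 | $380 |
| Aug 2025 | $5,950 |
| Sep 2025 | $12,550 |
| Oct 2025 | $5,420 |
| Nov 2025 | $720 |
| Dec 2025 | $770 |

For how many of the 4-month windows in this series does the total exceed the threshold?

3

Jan 2025–Apr 2025: $5,650 + $890 + $7,710 + $33,000 = $47,250 (under)
Feb 2025–May 2025: $890 + $7,710 + $33,000 + $11,700 = $53,300 (over)
Mar 2025–Jun 2025: $7,710 + $33,000 + $11,700 + $2,930 = $55,340 (over)
Apr 2025–Jul 2025: $33,000 + $11,700 + $2,930 + $380 = $48,010 (over)
May 2025–Aug 2025: $11,700 + $2,930 + $380 + $5,950 = $20,960 (under)
Jun 2025–Sep 2025: $2,930 + $380 + $5,950 + $12,550 = $21,810 (under)
Jul 2025–Oct 2025: $380 + $5,950 + $12,550 + $5,420 = $24,300 (under)
Aug 2025–Nov 2025: $5,950 + $12,550 + $5,420 + $720 = $24,640 (under)
Sep 2025–Dec 2025: $12,550 + $5,420 + $720 + $770 = $19,460 (under)
3 windows exceed the threshold.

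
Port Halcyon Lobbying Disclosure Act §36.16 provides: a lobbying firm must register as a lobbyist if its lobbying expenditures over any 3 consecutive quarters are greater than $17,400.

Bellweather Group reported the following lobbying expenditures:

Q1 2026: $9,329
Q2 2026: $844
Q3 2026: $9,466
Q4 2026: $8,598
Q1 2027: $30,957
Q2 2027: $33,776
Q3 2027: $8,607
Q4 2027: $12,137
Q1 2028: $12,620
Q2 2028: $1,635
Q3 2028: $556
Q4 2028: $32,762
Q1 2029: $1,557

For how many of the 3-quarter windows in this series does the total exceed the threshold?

Q1 2026–Q3 2026: $9,329 + $844 + $9,466 = $19,639 (over)
Q2 2026–Q4 2026: $844 + $9,466 + $8,598 = $18,908 (over)
Q3 2026–Q1 2027: $9,466 + $8,598 + $30,957 = $49,021 (over)
Q4 2026–Q2 2027: $8,598 + $30,957 + $33,776 = $73,331 (over)
Q1 2027–Q3 2027: $30,957 + $33,776 + $8,607 = $73,340 (over)
Q2 2027–Q4 2027: $33,776 + $8,607 + $12,137 = $54,520 (over)
Q3 2027–Q1 2028: $8,607 + $12,137 + $12,620 = $33,364 (over)
Q4 2027–Q2 2028: $12,137 + $12,620 + $1,635 = $26,392 (over)
Q1 2028–Q3 2028: $12,620 + $1,635 + $556 = $14,811 (under)
Q2 2028–Q4 2028: $1,635 + $556 + $32,762 = $34,953 (over)
Q3 2028–Q1 2029: $556 + $32,762 + $1,557 = $34,875 (over)
10 windows exceed the threshold.

10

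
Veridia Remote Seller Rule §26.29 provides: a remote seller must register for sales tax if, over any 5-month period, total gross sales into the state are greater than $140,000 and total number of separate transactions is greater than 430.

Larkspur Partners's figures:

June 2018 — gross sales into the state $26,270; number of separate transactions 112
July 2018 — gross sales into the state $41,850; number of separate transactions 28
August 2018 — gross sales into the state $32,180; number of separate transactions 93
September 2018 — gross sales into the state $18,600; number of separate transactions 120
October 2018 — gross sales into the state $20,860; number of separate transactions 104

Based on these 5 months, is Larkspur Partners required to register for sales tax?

No

Total gross sales into the state: $26,270 + $41,850 + $32,180 + $18,600 + $20,860 = $139,760 (≤ $140,000).
Total number of separate transactions: 112 + 28 + 93 + 120 + 104 = 457 (> 430).
The test is 'and': the rule requires both, and at least one is not exceeded.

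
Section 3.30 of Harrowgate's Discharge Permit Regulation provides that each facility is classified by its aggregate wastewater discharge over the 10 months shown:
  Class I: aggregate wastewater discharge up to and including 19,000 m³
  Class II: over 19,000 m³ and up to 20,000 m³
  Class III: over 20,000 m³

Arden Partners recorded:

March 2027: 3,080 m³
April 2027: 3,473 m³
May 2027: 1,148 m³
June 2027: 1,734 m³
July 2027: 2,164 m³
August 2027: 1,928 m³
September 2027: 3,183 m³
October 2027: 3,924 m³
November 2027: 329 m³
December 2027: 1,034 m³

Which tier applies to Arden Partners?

Aggregate wastewater discharge: 3,080 m³ + 3,473 m³ + 1,148 m³ + 1,734 m³ + 2,164 m³ + 1,928 m³ + 3,183 m³ + 3,924 m³ + 329 m³ + 1,034 m³ = 21,997 m³.
21,997 m³ > 20,000 m³, so Class III applies.

Class III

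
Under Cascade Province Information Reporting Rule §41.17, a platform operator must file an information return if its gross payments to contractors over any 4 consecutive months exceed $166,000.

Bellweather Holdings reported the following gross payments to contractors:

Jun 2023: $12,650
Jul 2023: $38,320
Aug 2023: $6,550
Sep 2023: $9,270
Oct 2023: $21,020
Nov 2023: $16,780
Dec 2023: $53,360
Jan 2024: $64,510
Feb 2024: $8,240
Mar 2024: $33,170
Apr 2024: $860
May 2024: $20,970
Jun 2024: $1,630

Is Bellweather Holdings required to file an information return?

No

Jun 2023–Sep 2023: $12,650 + $38,320 + $6,550 + $9,270 = $66,790 (under)
Jul 2023–Oct 2023: $38,320 + $6,550 + $9,270 + $21,020 = $75,160 (under)
Aug 2023–Nov 2023: $6,550 + $9,270 + $21,020 + $16,780 = $53,620 (under)
Sep 2023–Dec 2023: $9,270 + $21,020 + $16,780 + $53,360 = $100,430 (under)
Oct 2023–Jan 2024: $21,020 + $16,780 + $53,360 + $64,510 = $155,670 (under)
Nov 2023–Feb 2024: $16,780 + $53,360 + $64,510 + $8,240 = $142,890 (under)
Dec 2023–Mar 2024: $53,360 + $64,510 + $8,240 + $33,170 = $159,280 (under)
Jan 2024–Apr 2024: $64,510 + $8,240 + $33,170 + $860 = $106,780 (under)
Feb 2024–May 2024: $8,240 + $33,170 + $860 + $20,970 = $63,240 (under)
Mar 2024–Jun 2024: $33,170 + $860 + $20,970 + $1,630 = $56,630 (under)
No window exceeds $166,000.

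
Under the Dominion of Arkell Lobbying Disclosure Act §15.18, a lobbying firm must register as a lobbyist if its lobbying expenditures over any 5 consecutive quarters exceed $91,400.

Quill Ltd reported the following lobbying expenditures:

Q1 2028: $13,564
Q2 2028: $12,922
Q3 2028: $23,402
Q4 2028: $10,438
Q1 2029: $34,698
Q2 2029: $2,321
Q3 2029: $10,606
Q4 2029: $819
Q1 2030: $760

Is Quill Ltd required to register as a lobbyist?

Q1 2028–Q1 2029: $13,564 + $12,922 + $23,402 + $10,438 + $34,698 = $95,024 (over)
Q2 2028–Q2 2029: $12,922 + $23,402 + $10,438 + $34,698 + $2,321 = $83,781 (under)
Q3 2028–Q3 2029: $23,402 + $10,438 + $34,698 + $2,321 + $10,606 = $81,465 (under)
Q4 2028–Q4 2029: $10,438 + $34,698 + $2,321 + $10,606 + $819 = $58,882 (under)
Q1 2029–Q1 2030: $34,698 + $2,321 + $10,606 + $819 + $760 = $49,204 (under)
At least one window exceeds $91,400.

Yes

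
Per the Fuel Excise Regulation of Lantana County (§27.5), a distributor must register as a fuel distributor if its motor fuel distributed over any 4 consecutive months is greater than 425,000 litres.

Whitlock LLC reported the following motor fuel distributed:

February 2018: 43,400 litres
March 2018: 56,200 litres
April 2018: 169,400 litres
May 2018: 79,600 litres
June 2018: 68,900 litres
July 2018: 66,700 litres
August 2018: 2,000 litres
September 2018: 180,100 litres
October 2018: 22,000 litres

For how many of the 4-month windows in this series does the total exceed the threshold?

0

February 2018–May 2018: 43,400 litres + 56,200 litres + 169,400 litres + 79,600 litres = 348,600 litres (under)
March 2018–June 2018: 56,200 litres + 169,400 litres + 79,600 litres + 68,900 litres = 374,100 litres (under)
April 2018–July 2018: 169,400 litres + 79,600 litres + 68,900 litres + 66,700 litres = 384,600 litres (under)
May 2018–August 2018: 79,600 litres + 68,900 litres + 66,700 litres + 2,000 litres = 217,200 litres (under)
June 2018–September 2018: 68,900 litres + 66,700 litres + 2,000 litres + 180,100 litres = 317,700 litres (under)
July 2018–October 2018: 66,700 litres + 2,000 litres + 180,100 litres + 22,000 litres = 270,800 litres (under)
0 windows exceed the threshold.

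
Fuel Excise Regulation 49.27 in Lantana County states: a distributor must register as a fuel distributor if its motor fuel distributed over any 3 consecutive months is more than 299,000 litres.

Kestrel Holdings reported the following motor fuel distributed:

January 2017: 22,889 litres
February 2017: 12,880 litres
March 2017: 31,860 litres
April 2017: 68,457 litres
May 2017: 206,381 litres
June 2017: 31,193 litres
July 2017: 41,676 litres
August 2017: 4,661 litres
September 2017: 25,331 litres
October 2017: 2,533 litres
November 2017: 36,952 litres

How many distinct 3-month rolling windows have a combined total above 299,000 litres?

2

January 2017–March 2017: 22,889 litres + 12,880 litres + 31,860 litres = 67,629 litres (under)
February 2017–April 2017: 12,880 litres + 31,860 litres + 68,457 litres = 113,197 litres (under)
March 2017–May 2017: 31,860 litres + 68,457 litres + 206,381 litres = 306,698 litres (over)
April 2017–June 2017: 68,457 litres + 206,381 litres + 31,193 litres = 306,031 litres (over)
May 2017–July 2017: 206,381 litres + 31,193 litres + 41,676 litres = 279,250 litres (under)
June 2017–August 2017: 31,193 litres + 41,676 litres + 4,661 litres = 77,530 litres (under)
July 2017–September 2017: 41,676 litres + 4,661 litres + 25,331 litres = 71,668 litres (under)
August 2017–October 2017: 4,661 litres + 25,331 litres + 2,533 litres = 32,525 litres (under)
September 2017–November 2017: 25,331 litres + 2,533 litres + 36,952 litres = 64,816 litres (under)
2 windows exceed the threshold.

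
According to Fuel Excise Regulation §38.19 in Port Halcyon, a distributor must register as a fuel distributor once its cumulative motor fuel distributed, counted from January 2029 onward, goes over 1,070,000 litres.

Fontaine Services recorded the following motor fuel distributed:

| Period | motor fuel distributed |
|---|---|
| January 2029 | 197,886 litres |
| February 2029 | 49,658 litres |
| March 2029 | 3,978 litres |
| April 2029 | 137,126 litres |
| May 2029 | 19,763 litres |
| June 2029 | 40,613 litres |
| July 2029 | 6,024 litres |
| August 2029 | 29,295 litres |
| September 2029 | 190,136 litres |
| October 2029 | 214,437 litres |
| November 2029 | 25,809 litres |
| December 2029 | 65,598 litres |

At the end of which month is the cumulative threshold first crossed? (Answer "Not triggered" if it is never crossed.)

Through January 2029: 197,886 litres
Through February 2029: 247,544 litres
Through March 2029: 251,522 litres
Through April 2029: 388,648 litres
Through May 2029: 408,411 litres
Through June 2029: 449,024 litres
Through July 2029: 455,048 litres
Through August 2029: 484,343 litres
Through September 2029: 674,479 litres
Through October 2029: 888,916 litres
Through November 2029: 914,725 litres
Through December 2029: 980,323 litres
Final cumulative total 980,323 litres ≤ 1,070,000 litres; the threshold is never exceeded.

Not triggered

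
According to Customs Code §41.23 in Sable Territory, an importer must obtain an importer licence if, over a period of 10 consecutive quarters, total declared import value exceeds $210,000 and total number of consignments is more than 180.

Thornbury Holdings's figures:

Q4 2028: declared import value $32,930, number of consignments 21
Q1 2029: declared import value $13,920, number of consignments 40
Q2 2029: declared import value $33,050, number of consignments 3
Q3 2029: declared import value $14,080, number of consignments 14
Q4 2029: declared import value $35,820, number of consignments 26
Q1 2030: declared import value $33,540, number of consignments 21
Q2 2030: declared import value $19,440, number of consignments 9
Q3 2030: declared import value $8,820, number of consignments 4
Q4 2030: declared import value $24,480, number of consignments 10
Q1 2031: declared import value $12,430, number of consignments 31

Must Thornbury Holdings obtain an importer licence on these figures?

No

Total declared import value: $32,930 + $13,920 + $33,050 + $14,080 + $35,820 + $33,540 + $19,440 + $8,820 + $24,480 + $12,430 = $228,510 (> $210,000).
Total number of consignments: 21 + 40 + 3 + 14 + 26 + 21 + 9 + 4 + 10 + 31 = 179 (≤ 180).
The test is 'and': the rule requires both, and at least one is not exceeded.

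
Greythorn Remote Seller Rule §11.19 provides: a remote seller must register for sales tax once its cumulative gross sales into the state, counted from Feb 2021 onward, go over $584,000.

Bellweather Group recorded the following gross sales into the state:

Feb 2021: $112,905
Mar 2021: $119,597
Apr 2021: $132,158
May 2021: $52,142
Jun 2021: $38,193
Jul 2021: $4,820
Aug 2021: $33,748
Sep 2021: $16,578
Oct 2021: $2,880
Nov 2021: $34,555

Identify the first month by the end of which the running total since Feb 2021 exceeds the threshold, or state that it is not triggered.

Not triggered

Through Feb 2021: $112,905
Through Mar 2021: $232,502
Through Apr 2021: $364,660
Through May 2021: $416,802
Through Jun 2021: $454,995
Through Jul 2021: $459,815
Through Aug 2021: $493,563
Through Sep 2021: $510,141
Through Oct 2021: $513,021
Through Nov 2021: $547,576
Final cumulative total $547,576 ≤ $584,000; the threshold is never exceeded.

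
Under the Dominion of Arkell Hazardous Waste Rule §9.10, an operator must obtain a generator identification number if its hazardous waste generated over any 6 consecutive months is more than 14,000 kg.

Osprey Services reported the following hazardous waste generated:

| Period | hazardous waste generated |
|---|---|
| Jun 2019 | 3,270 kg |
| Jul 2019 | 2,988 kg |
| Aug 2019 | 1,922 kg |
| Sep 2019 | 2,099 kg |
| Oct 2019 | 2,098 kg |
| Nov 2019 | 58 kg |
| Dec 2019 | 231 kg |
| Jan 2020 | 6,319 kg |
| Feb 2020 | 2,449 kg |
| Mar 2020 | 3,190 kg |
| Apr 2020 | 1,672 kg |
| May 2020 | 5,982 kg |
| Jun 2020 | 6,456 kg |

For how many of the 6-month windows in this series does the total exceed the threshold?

Jun 2019–Nov 2019: 3,270 kg + 2,988 kg + 1,922 kg + 2,099 kg + 2,098 kg + 58 kg = 12,435 kg (under)
Jul 2019–Dec 2019: 2,988 kg + 1,922 kg + 2,099 kg + 2,098 kg + 58 kg + 231 kg = 9,396 kg (under)
Aug 2019–Jan 2020: 1,922 kg + 2,099 kg + 2,098 kg + 58 kg + 231 kg + 6,319 kg = 12,727 kg (under)
Sep 2019–Feb 2020: 2,099 kg + 2,098 kg + 58 kg + 231 kg + 6,319 kg + 2,449 kg = 13,254 kg (under)
Oct 2019–Mar 2020: 2,098 kg + 58 kg + 231 kg + 6,319 kg + 2,449 kg + 3,190 kg = 14,345 kg (over)
Nov 2019–Apr 2020: 58 kg + 231 kg + 6,319 kg + 2,449 kg + 3,190 kg + 1,672 kg = 13,919 kg (under)
Dec 2019–May 2020: 231 kg + 6,319 kg + 2,449 kg + 3,190 kg + 1,672 kg + 5,982 kg = 19,843 kg (over)
Jan 2020–Jun 2020: 6,319 kg + 2,449 kg + 3,190 kg + 1,672 kg + 5,982 kg + 6,456 kg = 26,068 kg (over)
3 windows exceed the threshold.

3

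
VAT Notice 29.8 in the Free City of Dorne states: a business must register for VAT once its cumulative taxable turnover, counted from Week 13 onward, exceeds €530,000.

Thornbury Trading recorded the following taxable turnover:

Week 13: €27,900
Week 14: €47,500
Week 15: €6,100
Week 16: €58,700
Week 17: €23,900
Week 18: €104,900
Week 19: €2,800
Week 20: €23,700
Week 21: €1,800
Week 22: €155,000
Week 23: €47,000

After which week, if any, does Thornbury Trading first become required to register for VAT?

Not triggered

Through Week 13: €27,900
Through Week 14: €75,400
Through Week 15: €81,500
Through Week 16: €140,200
Through Week 17: €164,100
Through Week 18: €269,000
Through Week 19: €271,800
Through Week 20: €295,500
Through Week 21: €297,300
Through Week 22: €452,300
Through Week 23: €499,300
Final cumulative total €499,300 ≤ €530,000; the threshold is never exceeded.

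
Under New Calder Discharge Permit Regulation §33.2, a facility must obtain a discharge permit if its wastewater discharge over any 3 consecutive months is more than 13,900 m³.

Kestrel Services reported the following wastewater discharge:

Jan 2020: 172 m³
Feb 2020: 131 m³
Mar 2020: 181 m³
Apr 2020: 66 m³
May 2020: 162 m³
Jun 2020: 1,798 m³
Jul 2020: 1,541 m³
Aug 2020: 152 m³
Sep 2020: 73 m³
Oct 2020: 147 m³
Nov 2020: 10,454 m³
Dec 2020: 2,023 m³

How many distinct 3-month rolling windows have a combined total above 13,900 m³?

0

Jan 2020–Mar 2020: 172 m³ + 131 m³ + 181 m³ = 484 m³ (under)
Feb 2020–Apr 2020: 131 m³ + 181 m³ + 66 m³ = 378 m³ (under)
Mar 2020–May 2020: 181 m³ + 66 m³ + 162 m³ = 409 m³ (under)
Apr 2020–Jun 2020: 66 m³ + 162 m³ + 1,798 m³ = 2,026 m³ (under)
May 2020–Jul 2020: 162 m³ + 1,798 m³ + 1,541 m³ = 3,501 m³ (under)
Jun 2020–Aug 2020: 1,798 m³ + 1,541 m³ + 152 m³ = 3,491 m³ (under)
Jul 2020–Sep 2020: 1,541 m³ + 152 m³ + 73 m³ = 1,766 m³ (under)
Aug 2020–Oct 2020: 152 m³ + 73 m³ + 147 m³ = 372 m³ (under)
Sep 2020–Nov 2020: 73 m³ + 147 m³ + 10,454 m³ = 10,674 m³ (under)
Oct 2020–Dec 2020: 147 m³ + 10,454 m³ + 2,023 m³ = 12,624 m³ (under)
0 windows exceed the threshold.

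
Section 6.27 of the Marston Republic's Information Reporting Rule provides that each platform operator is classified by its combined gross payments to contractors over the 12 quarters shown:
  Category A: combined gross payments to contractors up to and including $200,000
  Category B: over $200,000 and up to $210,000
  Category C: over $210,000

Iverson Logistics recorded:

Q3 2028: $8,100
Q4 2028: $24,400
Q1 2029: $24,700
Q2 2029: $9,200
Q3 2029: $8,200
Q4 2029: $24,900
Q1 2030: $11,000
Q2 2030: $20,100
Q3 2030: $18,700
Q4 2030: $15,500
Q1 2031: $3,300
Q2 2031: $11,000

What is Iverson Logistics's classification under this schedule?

Category A

Combined gross payments to contractors: $8,100 + $24,400 + $24,700 + $9,200 + $8,200 + $24,900 + $11,000 + $20,100 + $18,700 + $15,500 + $3,300 + $11,000 = $179,100.
$179,100 ≤ $200,000, so Category A applies.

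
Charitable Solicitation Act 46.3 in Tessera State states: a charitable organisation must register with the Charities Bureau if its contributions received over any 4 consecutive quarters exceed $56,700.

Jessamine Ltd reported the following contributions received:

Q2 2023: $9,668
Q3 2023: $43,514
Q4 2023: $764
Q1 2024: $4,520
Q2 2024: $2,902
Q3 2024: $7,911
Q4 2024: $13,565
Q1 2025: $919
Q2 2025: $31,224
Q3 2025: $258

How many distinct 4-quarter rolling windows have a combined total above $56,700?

Q2 2023–Q1 2024: $9,668 + $43,514 + $764 + $4,520 = $58,466 (over)
Q3 2023–Q2 2024: $43,514 + $764 + $4,520 + $2,902 = $51,700 (under)
Q4 2023–Q3 2024: $764 + $4,520 + $2,902 + $7,911 = $16,097 (under)
Q1 2024–Q4 2024: $4,520 + $2,902 + $7,911 + $13,565 = $28,898 (under)
Q2 2024–Q1 2025: $2,902 + $7,911 + $13,565 + $919 = $25,297 (under)
Q3 2024–Q2 2025: $7,911 + $13,565 + $919 + $31,224 = $53,619 (under)
Q4 2024–Q3 2025: $13,565 + $919 + $31,224 + $258 = $45,966 (under)
1 window exceeds the threshold.

1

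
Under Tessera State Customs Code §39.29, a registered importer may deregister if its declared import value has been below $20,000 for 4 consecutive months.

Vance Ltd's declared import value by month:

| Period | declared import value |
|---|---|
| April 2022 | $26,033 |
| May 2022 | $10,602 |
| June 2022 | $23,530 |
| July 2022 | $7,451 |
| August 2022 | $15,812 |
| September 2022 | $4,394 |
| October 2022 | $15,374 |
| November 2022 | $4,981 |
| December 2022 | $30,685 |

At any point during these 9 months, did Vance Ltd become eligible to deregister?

Yes

Months below $20,000: May 2022, July 2022, August 2022, September 2022, October 2022, November 2022.
Longest run of consecutive months below the threshold: 5.
5 ≥ 4, so Vance Ltd became eligible.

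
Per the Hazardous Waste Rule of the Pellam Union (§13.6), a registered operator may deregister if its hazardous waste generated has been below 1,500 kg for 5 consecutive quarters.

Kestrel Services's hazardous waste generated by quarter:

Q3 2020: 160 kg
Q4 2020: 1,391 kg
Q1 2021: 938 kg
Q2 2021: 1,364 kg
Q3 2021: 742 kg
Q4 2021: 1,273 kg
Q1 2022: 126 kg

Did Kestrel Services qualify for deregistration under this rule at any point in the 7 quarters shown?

Yes

Quarters below 1,500 kg: Q3 2020, Q4 2020, Q1 2021, Q2 2021, Q3 2021, Q4 2021, Q1 2022.
Longest run of consecutive quarters below the threshold: 7.
7 ≥ 5, so Kestrel Services became eligible.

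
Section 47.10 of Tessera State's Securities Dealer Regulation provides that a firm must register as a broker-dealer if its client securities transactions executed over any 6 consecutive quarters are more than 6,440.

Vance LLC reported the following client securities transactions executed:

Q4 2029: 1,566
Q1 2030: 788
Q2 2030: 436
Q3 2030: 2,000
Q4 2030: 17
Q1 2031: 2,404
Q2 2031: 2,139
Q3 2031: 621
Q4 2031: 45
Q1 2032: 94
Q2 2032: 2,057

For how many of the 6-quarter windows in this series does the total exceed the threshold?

5

Q4 2029–Q1 2031: 1,566 + 788 + 436 + 2,000 + 17 + 2,404 = 7,211 (over)
Q1 2030–Q2 2031: 788 + 436 + 2,000 + 17 + 2,404 + 2,139 = 7,784 (over)
Q2 2030–Q3 2031: 436 + 2,000 + 17 + 2,404 + 2,139 + 621 = 7,617 (over)
Q3 2030–Q4 2031: 2,000 + 17 + 2,404 + 2,139 + 621 + 45 = 7,226 (over)
Q4 2030–Q1 2032: 17 + 2,404 + 2,139 + 621 + 45 + 94 = 5,320 (under)
Q1 2031–Q2 2032: 2,404 + 2,139 + 621 + 45 + 94 + 2,057 = 7,360 (over)
5 windows exceed the threshold.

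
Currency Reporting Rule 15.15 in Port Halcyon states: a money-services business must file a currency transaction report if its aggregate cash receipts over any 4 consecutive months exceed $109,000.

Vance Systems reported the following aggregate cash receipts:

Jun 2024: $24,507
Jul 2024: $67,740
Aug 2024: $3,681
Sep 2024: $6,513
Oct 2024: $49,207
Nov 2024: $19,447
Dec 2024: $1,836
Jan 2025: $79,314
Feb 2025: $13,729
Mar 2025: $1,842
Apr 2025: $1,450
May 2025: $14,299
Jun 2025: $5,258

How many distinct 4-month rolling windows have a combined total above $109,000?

Jun 2024–Sep 2024: $24,507 + $67,740 + $3,681 + $6,513 = $102,441 (under)
Jul 2024–Oct 2024: $67,740 + $3,681 + $6,513 + $49,207 = $127,141 (over)
Aug 2024–Nov 2024: $3,681 + $6,513 + $49,207 + $19,447 = $78,848 (under)
Sep 2024–Dec 2024: $6,513 + $49,207 + $19,447 + $1,836 = $77,003 (under)
Oct 2024–Jan 2025: $49,207 + $19,447 + $1,836 + $79,314 = $149,804 (over)
Nov 2024–Feb 2025: $19,447 + $1,836 + $79,314 + $13,729 = $114,326 (over)
Dec 2024–Mar 2025: $1,836 + $79,314 + $13,729 + $1,842 = $96,721 (under)
Jan 2025–Apr 2025: $79,314 + $13,729 + $1,842 + $1,450 = $96,335 (under)
Feb 2025–May 2025: $13,729 + $1,842 + $1,450 + $14,299 = $31,320 (under)
Mar 2025–Jun 2025: $1,842 + $1,450 + $14,299 + $5,258 = $22,849 (under)
3 windows exceed the threshold.

3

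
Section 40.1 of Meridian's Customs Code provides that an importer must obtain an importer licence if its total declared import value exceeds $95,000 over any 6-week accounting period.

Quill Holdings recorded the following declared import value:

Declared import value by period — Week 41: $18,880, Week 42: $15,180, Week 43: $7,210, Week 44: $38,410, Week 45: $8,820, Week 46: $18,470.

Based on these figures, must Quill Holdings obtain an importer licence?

Total declared import value: $18,880 + $15,180 + $7,210 + $38,410 + $8,820 + $18,470 = $106,970.
$106,970 > $95,000, so the threshold is exceeded.

Yes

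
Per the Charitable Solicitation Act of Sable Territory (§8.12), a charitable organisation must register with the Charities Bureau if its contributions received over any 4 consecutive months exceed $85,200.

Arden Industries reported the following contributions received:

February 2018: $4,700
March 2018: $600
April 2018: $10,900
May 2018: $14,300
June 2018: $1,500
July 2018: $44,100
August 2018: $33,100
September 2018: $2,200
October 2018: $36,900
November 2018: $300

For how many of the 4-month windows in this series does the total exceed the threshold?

February 2018–May 2018: $4,700 + $600 + $10,900 + $14,300 = $30,500 (under)
March 2018–June 2018: $600 + $10,900 + $14,300 + $1,500 = $27,300 (under)
April 2018–July 2018: $10,900 + $14,300 + $1,500 + $44,100 = $70,800 (under)
May 2018–August 2018: $14,300 + $1,500 + $44,100 + $33,100 = $93,000 (over)
June 2018–September 2018: $1,500 + $44,100 + $33,100 + $2,200 = $80,900 (under)
July 2018–October 2018: $44,100 + $33,100 + $2,200 + $36,900 = $116,300 (over)
August 2018–November 2018: $33,100 + $2,200 + $36,900 + $300 = $72,500 (under)
2 windows exceed the threshold.

2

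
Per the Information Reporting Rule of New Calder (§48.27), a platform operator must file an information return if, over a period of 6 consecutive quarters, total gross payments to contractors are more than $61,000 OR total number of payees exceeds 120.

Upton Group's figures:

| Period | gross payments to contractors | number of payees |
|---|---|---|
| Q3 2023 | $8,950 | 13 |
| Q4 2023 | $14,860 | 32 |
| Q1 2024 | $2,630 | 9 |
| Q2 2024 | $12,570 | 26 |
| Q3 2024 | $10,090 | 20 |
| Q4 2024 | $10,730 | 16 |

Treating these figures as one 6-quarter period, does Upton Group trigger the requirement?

Total gross payments to contractors: $8,950 + $14,860 + $2,630 + $12,570 + $10,090 + $10,730 = $59,830 (≤ $61,000).
Total number of payees: 13 + 32 + 9 + 26 + 20 + 16 = 116 (≤ 120).
The test is 'or': neither threshold is exceeded.

No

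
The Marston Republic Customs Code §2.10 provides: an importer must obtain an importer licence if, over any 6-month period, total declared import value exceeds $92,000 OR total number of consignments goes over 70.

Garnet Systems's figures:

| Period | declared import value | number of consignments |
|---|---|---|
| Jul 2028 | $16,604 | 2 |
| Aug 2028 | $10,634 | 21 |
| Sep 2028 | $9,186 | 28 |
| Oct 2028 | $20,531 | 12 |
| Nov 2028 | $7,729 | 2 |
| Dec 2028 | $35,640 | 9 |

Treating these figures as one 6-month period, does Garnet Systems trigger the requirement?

Yes

Total declared import value: $16,604 + $10,634 + $9,186 + $20,531 + $7,729 + $35,640 = $100,324 (> $92,000).
Total number of consignments: 2 + 21 + 28 + 12 + 2 + 9 = 74 (> 70).
The test is 'or': at least one threshold is exceeded.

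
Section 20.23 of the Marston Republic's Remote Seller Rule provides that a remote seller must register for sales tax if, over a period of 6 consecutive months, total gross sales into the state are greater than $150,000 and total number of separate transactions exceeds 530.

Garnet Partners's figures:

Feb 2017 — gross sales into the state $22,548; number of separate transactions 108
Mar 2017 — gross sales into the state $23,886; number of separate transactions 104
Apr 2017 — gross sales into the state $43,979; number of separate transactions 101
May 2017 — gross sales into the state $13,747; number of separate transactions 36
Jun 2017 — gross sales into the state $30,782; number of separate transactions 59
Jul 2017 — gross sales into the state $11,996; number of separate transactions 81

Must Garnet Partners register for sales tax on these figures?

No

Total gross sales into the state: $22,548 + $23,886 + $43,979 + $13,747 + $30,782 + $11,996 = $146,938 (≤ $150,000).
Total number of separate transactions: 108 + 104 + 101 + 36 + 59 + 81 = 489 (≤ 530).
The test is 'and': the rule requires both, and at least one is not exceeded.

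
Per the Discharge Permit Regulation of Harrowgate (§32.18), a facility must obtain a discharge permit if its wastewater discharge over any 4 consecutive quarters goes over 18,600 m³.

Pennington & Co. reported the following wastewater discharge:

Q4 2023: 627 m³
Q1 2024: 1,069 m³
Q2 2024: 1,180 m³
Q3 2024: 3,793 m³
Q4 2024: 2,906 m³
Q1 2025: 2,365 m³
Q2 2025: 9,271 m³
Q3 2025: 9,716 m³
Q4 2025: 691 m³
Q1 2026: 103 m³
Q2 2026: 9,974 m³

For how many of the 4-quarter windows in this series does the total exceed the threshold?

Q4 2023–Q3 2024: 627 m³ + 1,069 m³ + 1,180 m³ + 3,793 m³ = 6,669 m³ (under)
Q1 2024–Q4 2024: 1,069 m³ + 1,180 m³ + 3,793 m³ + 2,906 m³ = 8,948 m³ (under)
Q2 2024–Q1 2025: 1,180 m³ + 3,793 m³ + 2,906 m³ + 2,365 m³ = 10,244 m³ (under)
Q3 2024–Q2 2025: 3,793 m³ + 2,906 m³ + 2,365 m³ + 9,271 m³ = 18,335 m³ (under)
Q4 2024–Q3 2025: 2,906 m³ + 2,365 m³ + 9,271 m³ + 9,716 m³ = 24,258 m³ (over)
Q1 2025–Q4 2025: 2,365 m³ + 9,271 m³ + 9,716 m³ + 691 m³ = 22,043 m³ (over)
Q2 2025–Q1 2026: 9,271 m³ + 9,716 m³ + 691 m³ + 103 m³ = 19,781 m³ (over)
Q3 2025–Q2 2026: 9,716 m³ + 691 m³ + 103 m³ + 9,974 m³ = 20,484 m³ (over)
4 windows exceed the threshold.

4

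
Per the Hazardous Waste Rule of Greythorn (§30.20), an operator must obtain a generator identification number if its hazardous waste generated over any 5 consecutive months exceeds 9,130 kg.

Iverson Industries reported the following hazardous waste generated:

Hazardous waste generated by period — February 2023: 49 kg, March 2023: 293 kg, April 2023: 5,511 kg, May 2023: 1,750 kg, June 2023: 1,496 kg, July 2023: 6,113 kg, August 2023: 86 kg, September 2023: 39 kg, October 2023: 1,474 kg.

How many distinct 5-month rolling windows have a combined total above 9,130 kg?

4

February 2023–June 2023: 49 kg + 293 kg + 5,511 kg + 1,750 kg + 1,496 kg = 9,099 kg (under)
March 2023–July 2023: 293 kg + 5,511 kg + 1,750 kg + 1,496 kg + 6,113 kg = 15,163 kg (over)
April 2023–August 2023: 5,511 kg + 1,750 kg + 1,496 kg + 6,113 kg + 86 kg = 14,956 kg (over)
May 2023–September 2023: 1,750 kg + 1,496 kg + 6,113 kg + 86 kg + 39 kg = 9,484 kg (over)
June 2023–October 2023: 1,496 kg + 6,113 kg + 86 kg + 39 kg + 1,474 kg = 9,208 kg (over)
4 windows exceed the threshold.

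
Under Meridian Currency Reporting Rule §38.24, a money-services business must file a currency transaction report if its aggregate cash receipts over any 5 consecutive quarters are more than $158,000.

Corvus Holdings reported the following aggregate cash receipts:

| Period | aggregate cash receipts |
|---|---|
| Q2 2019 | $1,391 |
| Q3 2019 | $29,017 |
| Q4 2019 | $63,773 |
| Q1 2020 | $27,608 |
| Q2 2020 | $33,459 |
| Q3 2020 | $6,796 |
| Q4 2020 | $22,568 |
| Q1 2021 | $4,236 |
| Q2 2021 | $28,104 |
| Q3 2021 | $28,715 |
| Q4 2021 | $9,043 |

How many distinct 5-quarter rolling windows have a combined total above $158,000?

Q2 2019–Q2 2020: $1,391 + $29,017 + $63,773 + $27,608 + $33,459 = $155,248 (under)
Q3 2019–Q3 2020: $29,017 + $63,773 + $27,608 + $33,459 + $6,796 = $160,653 (over)
Q4 2019–Q4 2020: $63,773 + $27,608 + $33,459 + $6,796 + $22,568 = $154,204 (under)
Q1 2020–Q1 2021: $27,608 + $33,459 + $6,796 + $22,568 + $4,236 = $94,667 (under)
Q2 2020–Q2 2021: $33,459 + $6,796 + $22,568 + $4,236 + $28,104 = $95,163 (under)
Q3 2020–Q3 2021: $6,796 + $22,568 + $4,236 + $28,104 + $28,715 = $90,419 (under)
Q4 2020–Q4 2021: $22,568 + $4,236 + $28,104 + $28,715 + $9,043 = $92,666 (under)
1 window exceeds the threshold.

1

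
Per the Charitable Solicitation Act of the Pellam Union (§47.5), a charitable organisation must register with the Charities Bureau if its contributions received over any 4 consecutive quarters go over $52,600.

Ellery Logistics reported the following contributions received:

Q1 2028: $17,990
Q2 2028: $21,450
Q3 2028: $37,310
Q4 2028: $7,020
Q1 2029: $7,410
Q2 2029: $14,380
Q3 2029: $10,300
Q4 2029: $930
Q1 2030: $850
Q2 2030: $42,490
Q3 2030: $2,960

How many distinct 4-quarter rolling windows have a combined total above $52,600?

4

Q1 2028–Q4 2028: $17,990 + $21,450 + $37,310 + $7,020 = $83,770 (over)
Q2 2028–Q1 2029: $21,450 + $37,310 + $7,020 + $7,410 = $73,190 (over)
Q3 2028–Q2 2029: $37,310 + $7,020 + $7,410 + $14,380 = $66,120 (over)
Q4 2028–Q3 2029: $7,020 + $7,410 + $14,380 + $10,300 = $39,110 (under)
Q1 2029–Q4 2029: $7,410 + $14,380 + $10,300 + $930 = $33,020 (under)
Q2 2029–Q1 2030: $14,380 + $10,300 + $930 + $850 = $26,460 (under)
Q3 2029–Q2 2030: $10,300 + $930 + $850 + $42,490 = $54,570 (over)
Q4 2029–Q3 2030: $930 + $850 + $42,490 + $2,960 = $47,230 (under)
4 windows exceed the threshold.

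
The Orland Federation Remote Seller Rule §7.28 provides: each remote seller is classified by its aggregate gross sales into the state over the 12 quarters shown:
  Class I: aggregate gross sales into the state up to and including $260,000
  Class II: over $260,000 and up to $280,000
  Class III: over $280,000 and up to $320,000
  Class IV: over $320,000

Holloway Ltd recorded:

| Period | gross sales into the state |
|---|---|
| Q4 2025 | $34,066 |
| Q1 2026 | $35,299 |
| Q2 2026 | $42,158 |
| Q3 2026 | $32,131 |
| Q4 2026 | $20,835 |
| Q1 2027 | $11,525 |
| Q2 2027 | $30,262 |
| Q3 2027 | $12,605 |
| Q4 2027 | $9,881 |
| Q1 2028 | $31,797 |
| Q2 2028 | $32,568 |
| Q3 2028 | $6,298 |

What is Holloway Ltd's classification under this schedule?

Aggregate gross sales into the state: $34,066 + $35,299 + $42,158 + $32,131 + $20,835 + $11,525 + $30,262 + $12,605 + $9,881 + $31,797 + $32,568 + $6,298 = $299,425.
$280,000 < $299,425 ≤ $320,000, so Class III applies.

Class III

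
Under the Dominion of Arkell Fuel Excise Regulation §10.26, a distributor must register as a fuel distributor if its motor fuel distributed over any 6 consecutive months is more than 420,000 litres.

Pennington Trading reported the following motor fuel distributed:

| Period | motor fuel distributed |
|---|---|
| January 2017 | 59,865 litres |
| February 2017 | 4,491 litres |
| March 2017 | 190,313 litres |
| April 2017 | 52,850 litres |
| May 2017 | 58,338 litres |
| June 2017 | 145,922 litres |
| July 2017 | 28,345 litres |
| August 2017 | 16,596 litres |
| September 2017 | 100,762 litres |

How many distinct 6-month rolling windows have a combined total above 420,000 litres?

3

January 2017–June 2017: 59,865 litres + 4,491 litres + 190,313 litres + 52,850 litres + 58,338 litres + 145,922 litres = 511,779 litres (over)
February 2017–July 2017: 4,491 litres + 190,313 litres + 52,850 litres + 58,338 litres + 145,922 litres + 28,345 litres = 480,259 litres (over)
March 2017–August 2017: 190,313 litres + 52,850 litres + 58,338 litres + 145,922 litres + 28,345 litres + 16,596 litres = 492,364 litres (over)
April 2017–September 2017: 52,850 litres + 58,338 litres + 145,922 litres + 28,345 litres + 16,596 litres + 100,762 litres = 402,813 litres (under)
3 windows exceed the threshold.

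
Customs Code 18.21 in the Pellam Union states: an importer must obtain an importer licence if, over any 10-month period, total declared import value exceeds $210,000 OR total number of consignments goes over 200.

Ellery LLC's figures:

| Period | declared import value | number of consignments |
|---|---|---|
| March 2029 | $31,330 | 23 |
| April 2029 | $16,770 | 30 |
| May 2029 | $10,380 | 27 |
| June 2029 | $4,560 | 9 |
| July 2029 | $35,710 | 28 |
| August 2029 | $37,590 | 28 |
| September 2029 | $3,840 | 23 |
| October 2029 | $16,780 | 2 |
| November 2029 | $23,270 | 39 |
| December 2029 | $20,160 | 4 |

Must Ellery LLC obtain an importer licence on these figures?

Total declared import value: $31,330 + $16,770 + $10,380 + $4,560 + $35,710 + $37,590 + $3,840 + $16,780 + $23,270 + $20,160 = $200,390 (≤ $210,000).
Total number of consignments: 23 + 30 + 27 + 9 + 28 + 28 + 23 + 2 + 39 + 4 = 213 (> 200).
The test is 'or': at least one threshold is exceeded.

Yes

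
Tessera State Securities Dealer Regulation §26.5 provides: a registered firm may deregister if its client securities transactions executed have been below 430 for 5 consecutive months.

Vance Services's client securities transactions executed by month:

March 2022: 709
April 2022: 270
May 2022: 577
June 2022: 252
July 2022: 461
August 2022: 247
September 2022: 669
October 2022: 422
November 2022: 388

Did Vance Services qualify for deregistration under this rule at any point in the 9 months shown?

No

Months below 430: April 2022, June 2022, August 2022, October 2022, November 2022.
Longest run of consecutive months below the threshold: 2.
2 < 5, so Vance Services never became eligible.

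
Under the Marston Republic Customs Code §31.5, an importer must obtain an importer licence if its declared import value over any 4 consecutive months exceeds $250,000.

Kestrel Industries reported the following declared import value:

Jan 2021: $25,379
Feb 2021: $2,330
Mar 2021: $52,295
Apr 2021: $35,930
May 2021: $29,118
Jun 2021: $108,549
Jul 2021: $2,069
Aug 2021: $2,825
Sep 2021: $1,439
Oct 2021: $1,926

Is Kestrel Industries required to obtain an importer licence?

Jan 2021–Apr 2021: $25,379 + $2,330 + $52,295 + $35,930 = $115,934 (under)
Feb 2021–May 2021: $2,330 + $52,295 + $35,930 + $29,118 = $119,673 (under)
Mar 2021–Jun 2021: $52,295 + $35,930 + $29,118 + $108,549 = $225,892 (under)
Apr 2021–Jul 2021: $35,930 + $29,118 + $108,549 + $2,069 = $175,666 (under)
May 2021–Aug 2021: $29,118 + $108,549 + $2,069 + $2,825 = $142,561 (under)
Jun 2021–Sep 2021: $108,549 + $2,069 + $2,825 + $1,439 = $114,882 (under)
Jul 2021–Oct 2021: $2,069 + $2,825 + $1,439 + $1,926 = $8,259 (under)
No window exceeds $250,000.

No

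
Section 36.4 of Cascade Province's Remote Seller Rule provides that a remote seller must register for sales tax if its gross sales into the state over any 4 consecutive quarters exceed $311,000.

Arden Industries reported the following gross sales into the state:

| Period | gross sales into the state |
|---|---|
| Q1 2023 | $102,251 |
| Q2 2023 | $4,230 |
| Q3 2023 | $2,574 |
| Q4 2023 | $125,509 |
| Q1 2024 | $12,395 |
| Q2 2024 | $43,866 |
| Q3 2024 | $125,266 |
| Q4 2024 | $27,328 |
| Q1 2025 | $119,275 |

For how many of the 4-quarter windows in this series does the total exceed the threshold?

Q1 2023–Q4 2023: $102,251 + $4,230 + $2,574 + $125,509 = $234,564 (under)
Q2 2023–Q1 2024: $4,230 + $2,574 + $125,509 + $12,395 = $144,708 (under)
Q3 2023–Q2 2024: $2,574 + $125,509 + $12,395 + $43,866 = $184,344 (under)
Q4 2023–Q3 2024: $125,509 + $12,395 + $43,866 + $125,266 = $307,036 (under)
Q1 2024–Q4 2024: $12,395 + $43,866 + $125,266 + $27,328 = $208,855 (under)
Q2 2024–Q1 2025: $43,866 + $125,266 + $27,328 + $119,275 = $315,735 (over)
1 window exceeds the threshold.

1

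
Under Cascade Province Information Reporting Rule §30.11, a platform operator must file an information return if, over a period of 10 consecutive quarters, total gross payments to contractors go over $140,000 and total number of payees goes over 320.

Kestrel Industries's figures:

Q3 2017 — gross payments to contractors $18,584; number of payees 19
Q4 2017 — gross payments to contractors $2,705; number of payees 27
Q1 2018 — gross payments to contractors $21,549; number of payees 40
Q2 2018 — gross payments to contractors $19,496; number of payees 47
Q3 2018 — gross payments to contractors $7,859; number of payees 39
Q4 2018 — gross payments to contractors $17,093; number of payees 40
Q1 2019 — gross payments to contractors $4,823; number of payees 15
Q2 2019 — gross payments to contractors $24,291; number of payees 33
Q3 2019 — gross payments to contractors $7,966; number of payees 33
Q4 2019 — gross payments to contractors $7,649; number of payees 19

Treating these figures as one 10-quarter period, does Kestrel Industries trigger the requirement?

No

Total gross payments to contractors: $18,584 + $2,705 + $21,549 + $19,496 + $7,859 + $17,093 + $4,823 + $24,291 + $7,966 + $7,649 = $132,015 (≤ $140,000).
Total number of payees: 19 + 27 + 40 + 47 + 39 + 40 + 15 + 33 + 33 + 19 = 312 (≤ 320).
The test is 'and': the rule requires both, and at least one is not exceeded.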